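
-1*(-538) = 538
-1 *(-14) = 14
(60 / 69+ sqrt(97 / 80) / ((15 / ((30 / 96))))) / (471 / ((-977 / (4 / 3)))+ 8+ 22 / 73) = 71321 * sqrt(485) / 524369280+ 713210 / 6281507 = 0.12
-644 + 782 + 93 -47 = 184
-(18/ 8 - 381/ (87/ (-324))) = -164853/ 116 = -1421.15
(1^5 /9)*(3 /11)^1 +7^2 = 1618 /33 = 49.03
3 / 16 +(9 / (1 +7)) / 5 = 33 / 80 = 0.41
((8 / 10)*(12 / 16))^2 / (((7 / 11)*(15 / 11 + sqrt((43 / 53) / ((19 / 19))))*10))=173151 / 2352700-11979*sqrt(2279) / 11763500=0.02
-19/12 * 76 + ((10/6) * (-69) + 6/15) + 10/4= -6973/30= -232.43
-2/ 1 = -2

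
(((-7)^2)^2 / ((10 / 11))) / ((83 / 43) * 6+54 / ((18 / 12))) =103243 / 1860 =55.51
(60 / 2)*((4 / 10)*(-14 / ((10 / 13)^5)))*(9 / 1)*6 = -210523131 / 6250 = -33683.70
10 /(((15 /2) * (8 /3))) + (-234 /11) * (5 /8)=-563 /44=-12.80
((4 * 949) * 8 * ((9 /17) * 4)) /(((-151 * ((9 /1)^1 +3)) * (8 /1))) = -11388 /2567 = -4.44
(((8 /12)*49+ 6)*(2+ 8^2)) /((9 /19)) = 48488 /9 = 5387.56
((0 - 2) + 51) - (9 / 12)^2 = 48.44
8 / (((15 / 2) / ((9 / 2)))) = 4.80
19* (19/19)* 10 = 190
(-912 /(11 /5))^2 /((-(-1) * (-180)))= -115520 /121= -954.71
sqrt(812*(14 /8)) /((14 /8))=4*sqrt(29)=21.54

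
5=5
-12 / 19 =-0.63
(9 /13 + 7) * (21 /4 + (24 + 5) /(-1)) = -2375 /13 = -182.69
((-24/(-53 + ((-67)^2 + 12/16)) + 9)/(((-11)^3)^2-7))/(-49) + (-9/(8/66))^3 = -6726567766156937609/16432519179328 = -409344.89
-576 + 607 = 31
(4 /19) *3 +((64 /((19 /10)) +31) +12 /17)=21325 /323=66.02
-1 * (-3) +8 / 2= 7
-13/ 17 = -0.76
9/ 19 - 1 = -10/ 19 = -0.53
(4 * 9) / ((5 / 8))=288 / 5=57.60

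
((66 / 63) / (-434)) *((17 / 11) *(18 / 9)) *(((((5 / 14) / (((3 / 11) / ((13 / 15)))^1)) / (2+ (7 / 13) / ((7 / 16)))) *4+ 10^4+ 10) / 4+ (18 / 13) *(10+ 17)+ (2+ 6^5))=-12067507069 / 156751686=-76.98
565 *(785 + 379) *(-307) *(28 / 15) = -376883024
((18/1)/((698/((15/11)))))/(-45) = -3/3839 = -0.00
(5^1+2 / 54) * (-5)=-680 / 27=-25.19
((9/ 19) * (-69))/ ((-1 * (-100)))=-621/ 1900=-0.33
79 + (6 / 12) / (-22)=3475 / 44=78.98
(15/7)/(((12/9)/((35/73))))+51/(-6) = -7.73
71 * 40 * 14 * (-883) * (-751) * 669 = 17638966445520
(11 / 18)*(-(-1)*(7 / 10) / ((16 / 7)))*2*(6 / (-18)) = -539 / 4320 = -0.12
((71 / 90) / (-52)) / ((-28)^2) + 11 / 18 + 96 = 354477689 / 3669120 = 96.61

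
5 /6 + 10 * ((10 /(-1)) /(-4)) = 155 /6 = 25.83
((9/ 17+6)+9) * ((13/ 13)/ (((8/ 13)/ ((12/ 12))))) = 429/ 17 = 25.24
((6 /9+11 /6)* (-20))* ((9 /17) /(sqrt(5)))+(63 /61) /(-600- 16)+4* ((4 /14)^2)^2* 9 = 3070359 /12888568- 90* sqrt(5) /17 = -11.60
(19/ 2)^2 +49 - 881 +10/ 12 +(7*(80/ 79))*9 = -641909/ 948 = -677.12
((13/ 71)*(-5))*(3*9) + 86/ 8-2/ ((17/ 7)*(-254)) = -8562765/ 613156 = -13.97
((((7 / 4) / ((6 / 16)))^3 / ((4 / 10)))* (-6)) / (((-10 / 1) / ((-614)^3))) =-317584446368 / 9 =-35287160707.56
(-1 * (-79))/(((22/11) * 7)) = 79/14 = 5.64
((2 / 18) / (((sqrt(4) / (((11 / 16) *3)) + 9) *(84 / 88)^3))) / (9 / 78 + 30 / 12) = 761332 / 155390319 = 0.00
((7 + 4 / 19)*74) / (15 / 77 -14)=-780626 / 20197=-38.65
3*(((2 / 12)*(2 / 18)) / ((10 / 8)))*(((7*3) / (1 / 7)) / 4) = 49 / 30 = 1.63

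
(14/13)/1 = 1.08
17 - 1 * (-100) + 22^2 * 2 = 1085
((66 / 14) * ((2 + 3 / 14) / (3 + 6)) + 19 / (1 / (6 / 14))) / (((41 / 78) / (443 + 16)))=16319745 / 2009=8123.32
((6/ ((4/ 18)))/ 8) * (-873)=-23571/ 8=-2946.38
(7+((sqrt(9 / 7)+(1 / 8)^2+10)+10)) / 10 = 3*sqrt(7) / 70+1729 / 640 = 2.81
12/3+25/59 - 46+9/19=-46076/1121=-41.10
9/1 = 9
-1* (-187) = 187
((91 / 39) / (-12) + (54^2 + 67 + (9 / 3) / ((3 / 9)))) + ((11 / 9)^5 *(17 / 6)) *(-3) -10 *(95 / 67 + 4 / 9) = 46684123537 / 15825132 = 2950.00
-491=-491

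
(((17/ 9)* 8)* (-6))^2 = 8220.44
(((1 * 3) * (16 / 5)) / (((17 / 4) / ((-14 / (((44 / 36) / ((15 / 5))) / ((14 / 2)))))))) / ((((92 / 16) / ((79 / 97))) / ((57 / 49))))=-186748416 / 2085985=-89.53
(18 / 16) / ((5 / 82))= 369 / 20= 18.45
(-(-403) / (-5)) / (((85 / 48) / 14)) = -270816 / 425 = -637.21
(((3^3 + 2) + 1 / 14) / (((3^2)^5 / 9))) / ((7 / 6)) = 407 / 107163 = 0.00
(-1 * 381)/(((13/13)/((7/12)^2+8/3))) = -54991/48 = -1145.65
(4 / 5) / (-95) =-4 / 475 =-0.01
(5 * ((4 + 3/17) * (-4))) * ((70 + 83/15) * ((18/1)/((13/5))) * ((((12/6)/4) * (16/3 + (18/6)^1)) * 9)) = -361993500/221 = -1637979.64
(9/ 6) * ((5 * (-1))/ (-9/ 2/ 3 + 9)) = -1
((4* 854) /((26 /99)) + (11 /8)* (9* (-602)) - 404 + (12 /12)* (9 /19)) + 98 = 5188779 /988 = 5251.80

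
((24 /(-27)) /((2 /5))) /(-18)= 10 /81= 0.12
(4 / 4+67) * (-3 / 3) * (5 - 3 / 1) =-136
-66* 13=-858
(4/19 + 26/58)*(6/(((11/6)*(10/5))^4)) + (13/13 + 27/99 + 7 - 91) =-5514052/66671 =-82.71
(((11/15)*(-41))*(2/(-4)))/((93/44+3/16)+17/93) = 1230328/203285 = 6.05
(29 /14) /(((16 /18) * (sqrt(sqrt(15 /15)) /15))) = 3915 /112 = 34.96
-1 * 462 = -462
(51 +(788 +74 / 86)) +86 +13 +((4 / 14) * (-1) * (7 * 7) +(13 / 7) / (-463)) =128890770 / 139363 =924.86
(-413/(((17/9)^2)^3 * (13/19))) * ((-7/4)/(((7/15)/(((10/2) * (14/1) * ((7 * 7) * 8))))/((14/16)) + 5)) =750951921174525/161444757833294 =4.65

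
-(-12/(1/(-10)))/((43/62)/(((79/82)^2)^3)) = -113035666817265/817017929452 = -138.35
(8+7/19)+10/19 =169/19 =8.89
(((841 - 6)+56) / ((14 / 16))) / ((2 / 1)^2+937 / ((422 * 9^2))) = 22149936 / 87605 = 252.84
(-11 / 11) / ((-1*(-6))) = -1 / 6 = -0.17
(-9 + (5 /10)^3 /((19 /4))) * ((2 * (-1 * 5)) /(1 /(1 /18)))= 4.99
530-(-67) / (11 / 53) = 9381 / 11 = 852.82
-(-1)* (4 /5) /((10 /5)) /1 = 2 /5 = 0.40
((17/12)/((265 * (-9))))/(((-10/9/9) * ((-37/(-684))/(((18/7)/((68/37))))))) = 4617/37100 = 0.12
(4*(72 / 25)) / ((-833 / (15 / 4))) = -216 / 4165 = -0.05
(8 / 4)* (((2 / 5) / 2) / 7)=2 / 35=0.06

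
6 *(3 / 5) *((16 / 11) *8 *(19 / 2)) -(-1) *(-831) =-23817 / 55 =-433.04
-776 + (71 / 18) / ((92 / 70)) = -640043 / 828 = -773.00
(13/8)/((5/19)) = 247/40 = 6.18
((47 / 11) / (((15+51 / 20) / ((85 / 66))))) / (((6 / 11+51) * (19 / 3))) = 39950 / 41594553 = 0.00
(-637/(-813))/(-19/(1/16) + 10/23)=-14651/5676366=-0.00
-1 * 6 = -6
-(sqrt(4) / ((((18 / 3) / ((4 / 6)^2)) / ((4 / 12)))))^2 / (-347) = 16 / 2276667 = 0.00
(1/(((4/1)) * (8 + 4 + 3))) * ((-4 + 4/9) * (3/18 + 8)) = -196/405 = -0.48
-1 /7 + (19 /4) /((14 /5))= 87 /56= 1.55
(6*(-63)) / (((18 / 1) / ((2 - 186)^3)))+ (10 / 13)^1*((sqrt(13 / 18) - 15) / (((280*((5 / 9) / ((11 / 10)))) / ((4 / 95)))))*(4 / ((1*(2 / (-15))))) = 130819584.10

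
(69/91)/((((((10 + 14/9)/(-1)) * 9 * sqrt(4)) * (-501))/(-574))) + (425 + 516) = 212461801/225784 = 941.00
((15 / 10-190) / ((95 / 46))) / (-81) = 8671 / 7695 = 1.13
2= 2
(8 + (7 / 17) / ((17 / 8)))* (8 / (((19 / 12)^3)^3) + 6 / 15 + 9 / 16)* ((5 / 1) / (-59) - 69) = -16980955933634846224 / 27510739674148645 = -617.25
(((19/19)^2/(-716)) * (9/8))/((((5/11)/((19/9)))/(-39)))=8151/28640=0.28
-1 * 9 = -9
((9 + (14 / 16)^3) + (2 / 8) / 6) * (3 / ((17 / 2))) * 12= 44751 / 1088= 41.13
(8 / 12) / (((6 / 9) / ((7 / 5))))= 7 / 5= 1.40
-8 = -8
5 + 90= 95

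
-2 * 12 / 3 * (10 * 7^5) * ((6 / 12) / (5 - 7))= 336140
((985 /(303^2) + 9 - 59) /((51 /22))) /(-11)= 9178930 /4682259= 1.96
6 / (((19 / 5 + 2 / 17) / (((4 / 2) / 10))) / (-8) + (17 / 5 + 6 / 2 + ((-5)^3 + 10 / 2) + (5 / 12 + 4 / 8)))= -12240 / 234869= -0.05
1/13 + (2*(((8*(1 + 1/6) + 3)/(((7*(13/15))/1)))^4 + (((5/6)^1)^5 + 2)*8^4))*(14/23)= 656899332373483/54752208147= 11997.68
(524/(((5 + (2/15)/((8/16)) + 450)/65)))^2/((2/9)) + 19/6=7048393939579/279811446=25189.80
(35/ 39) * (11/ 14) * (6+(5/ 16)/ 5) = 5335/ 1248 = 4.27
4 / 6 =2 / 3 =0.67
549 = 549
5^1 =5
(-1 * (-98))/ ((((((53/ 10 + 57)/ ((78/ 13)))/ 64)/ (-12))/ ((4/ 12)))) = -215040/ 89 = -2416.18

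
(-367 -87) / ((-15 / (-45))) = -1362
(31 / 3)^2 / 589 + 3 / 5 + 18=16058 / 855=18.78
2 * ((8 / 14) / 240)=1 / 210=0.00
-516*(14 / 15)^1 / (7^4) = -344 / 1715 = -0.20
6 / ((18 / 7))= 7 / 3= 2.33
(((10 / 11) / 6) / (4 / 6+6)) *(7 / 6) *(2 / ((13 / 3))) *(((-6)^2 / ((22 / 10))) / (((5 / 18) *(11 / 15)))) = 17010 / 17303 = 0.98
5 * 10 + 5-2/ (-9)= 497/ 9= 55.22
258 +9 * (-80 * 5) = -3342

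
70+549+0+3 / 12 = 619.25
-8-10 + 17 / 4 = -55 / 4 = -13.75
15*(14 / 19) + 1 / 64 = 13459 / 1216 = 11.07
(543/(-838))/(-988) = 543/827944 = 0.00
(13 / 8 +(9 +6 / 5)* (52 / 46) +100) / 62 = 104103 / 57040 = 1.83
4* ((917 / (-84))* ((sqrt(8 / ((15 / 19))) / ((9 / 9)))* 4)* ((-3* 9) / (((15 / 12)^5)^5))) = 3539829307113209856* sqrt(570) / 1490116119384765625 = 56.72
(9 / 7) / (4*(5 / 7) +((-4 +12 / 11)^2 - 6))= 363 / 1502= 0.24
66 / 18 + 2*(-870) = -5209 / 3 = -1736.33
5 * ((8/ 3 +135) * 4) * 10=82600/ 3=27533.33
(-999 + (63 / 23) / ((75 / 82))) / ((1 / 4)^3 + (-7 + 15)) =-12217664 / 98325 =-124.26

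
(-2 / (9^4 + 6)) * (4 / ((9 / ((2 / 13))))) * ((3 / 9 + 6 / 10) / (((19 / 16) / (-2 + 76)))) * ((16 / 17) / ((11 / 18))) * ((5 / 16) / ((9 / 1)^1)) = -530432 / 8189725401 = -0.00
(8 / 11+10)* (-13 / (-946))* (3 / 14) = 2301 / 72842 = 0.03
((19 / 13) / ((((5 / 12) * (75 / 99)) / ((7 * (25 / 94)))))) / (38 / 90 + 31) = 16929 / 61711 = 0.27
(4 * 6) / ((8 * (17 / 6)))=1.06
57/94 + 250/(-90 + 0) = -1837/846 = -2.17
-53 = -53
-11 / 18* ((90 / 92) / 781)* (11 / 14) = -55 / 91448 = -0.00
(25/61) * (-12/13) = -300/793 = -0.38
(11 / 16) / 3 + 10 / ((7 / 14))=971 / 48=20.23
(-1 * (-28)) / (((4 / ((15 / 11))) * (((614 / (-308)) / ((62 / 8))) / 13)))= -296205 / 614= -482.42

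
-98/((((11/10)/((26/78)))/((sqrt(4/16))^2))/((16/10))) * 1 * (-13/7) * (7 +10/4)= 6916/33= 209.58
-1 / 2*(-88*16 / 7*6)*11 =6637.71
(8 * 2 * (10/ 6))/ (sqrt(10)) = 8 * sqrt(10)/ 3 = 8.43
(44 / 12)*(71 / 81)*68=53108 / 243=218.55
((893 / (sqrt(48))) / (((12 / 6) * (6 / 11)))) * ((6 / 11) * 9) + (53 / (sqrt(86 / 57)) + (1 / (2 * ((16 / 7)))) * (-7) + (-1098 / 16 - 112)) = -5829 / 32 + 53 * sqrt(4902) / 86 + 2679 * sqrt(3) / 8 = 441.01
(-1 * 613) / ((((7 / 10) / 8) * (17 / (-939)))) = 46048560 / 119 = 386962.69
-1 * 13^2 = -169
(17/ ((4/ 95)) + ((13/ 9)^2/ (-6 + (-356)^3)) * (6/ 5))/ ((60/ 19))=93450139079381/ 730911956400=127.85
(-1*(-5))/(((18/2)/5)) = 25/9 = 2.78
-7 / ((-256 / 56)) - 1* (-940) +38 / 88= 331571 / 352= 941.96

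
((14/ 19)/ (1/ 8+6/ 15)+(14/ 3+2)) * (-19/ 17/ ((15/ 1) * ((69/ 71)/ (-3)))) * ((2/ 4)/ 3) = 142/ 459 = 0.31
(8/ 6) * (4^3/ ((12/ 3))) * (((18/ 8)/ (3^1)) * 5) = 80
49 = 49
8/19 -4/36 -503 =-85960/171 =-502.69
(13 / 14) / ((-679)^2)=13 / 6454574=0.00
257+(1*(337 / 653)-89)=110041 / 653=168.52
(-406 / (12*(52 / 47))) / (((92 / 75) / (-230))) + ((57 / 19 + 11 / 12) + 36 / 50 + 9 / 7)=626774849 / 109200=5739.70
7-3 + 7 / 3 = 6.33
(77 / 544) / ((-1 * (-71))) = 77 / 38624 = 0.00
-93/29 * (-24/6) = 372/29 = 12.83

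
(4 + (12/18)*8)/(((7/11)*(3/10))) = 440/9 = 48.89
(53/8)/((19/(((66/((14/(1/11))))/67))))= 159/71288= 0.00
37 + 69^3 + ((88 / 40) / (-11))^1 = 1642729 / 5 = 328545.80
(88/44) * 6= 12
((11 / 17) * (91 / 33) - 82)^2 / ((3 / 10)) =167362810 / 7803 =21448.52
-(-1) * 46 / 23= 2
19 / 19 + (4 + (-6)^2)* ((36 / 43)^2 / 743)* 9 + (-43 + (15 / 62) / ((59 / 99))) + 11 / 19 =-3883789969097 / 95482334114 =-40.68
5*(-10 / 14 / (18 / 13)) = -325 / 126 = -2.58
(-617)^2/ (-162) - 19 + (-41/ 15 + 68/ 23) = -44129047/ 18630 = -2368.71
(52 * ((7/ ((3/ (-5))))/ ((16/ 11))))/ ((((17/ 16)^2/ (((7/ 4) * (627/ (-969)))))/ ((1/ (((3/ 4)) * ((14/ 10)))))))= 17617600/ 44217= 398.43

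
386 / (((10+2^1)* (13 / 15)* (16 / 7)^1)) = 6755 / 416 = 16.24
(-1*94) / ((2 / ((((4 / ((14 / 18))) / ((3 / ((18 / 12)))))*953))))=-115176.86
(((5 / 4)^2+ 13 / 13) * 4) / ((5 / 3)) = 123 / 20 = 6.15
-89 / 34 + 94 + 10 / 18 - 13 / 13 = 27827 / 306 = 90.94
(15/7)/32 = 15/224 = 0.07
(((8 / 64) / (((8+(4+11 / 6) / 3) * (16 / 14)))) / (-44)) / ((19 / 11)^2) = -693 / 8271232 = -0.00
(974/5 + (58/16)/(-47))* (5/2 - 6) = -2562553/3760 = -681.53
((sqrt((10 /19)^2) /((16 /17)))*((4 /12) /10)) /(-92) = -17 /83904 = -0.00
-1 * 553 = -553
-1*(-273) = 273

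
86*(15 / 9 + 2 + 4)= 659.33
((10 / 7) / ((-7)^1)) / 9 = -10 / 441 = -0.02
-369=-369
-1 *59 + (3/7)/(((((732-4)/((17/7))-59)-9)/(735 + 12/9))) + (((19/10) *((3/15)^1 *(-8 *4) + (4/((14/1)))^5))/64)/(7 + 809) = -7786283997623/135087943200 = -57.64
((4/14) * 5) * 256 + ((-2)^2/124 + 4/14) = 11347/31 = 366.03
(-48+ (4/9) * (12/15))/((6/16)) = -17152/135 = -127.05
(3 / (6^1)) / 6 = 1 / 12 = 0.08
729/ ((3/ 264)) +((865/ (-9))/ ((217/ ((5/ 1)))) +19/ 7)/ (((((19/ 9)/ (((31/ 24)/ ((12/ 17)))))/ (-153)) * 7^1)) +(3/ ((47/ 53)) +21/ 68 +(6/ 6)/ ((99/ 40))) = 18895808476861/ 294572124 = 64146.63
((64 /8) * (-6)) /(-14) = 24 /7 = 3.43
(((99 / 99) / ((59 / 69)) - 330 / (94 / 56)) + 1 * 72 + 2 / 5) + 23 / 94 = -122.78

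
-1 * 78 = -78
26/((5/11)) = 286/5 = 57.20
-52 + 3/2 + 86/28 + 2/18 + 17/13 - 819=-708443/819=-865.01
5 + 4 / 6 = 17 / 3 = 5.67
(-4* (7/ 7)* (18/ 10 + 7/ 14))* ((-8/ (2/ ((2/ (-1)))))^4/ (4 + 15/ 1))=-188416/ 95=-1983.33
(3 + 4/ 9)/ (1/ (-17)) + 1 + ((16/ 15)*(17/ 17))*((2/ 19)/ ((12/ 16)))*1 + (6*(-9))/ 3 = -64472/ 855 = -75.41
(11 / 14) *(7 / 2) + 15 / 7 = 4.89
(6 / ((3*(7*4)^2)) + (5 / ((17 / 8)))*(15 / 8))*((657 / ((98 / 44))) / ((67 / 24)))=1275579954 / 2734739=466.44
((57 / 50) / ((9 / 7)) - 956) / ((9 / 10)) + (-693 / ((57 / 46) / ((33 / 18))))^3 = -998085933989888 / 925965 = -1077887321.86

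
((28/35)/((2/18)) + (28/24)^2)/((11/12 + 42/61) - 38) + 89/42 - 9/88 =146183473/82054280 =1.78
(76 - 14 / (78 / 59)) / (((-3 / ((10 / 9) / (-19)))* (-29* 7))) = -25510 / 4061421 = -0.01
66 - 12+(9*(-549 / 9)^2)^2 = 1121513175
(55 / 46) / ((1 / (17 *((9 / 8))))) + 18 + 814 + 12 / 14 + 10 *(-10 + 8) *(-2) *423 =45790265 / 2576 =17775.72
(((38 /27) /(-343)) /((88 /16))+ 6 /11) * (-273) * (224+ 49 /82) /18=-316320745 /170478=-1855.49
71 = 71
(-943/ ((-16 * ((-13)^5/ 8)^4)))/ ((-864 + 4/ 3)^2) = 135792/ 7955648880839076572277047809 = 0.00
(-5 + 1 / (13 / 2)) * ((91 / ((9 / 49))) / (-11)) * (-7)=-1527.91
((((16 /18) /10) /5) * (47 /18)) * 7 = 658 /2025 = 0.32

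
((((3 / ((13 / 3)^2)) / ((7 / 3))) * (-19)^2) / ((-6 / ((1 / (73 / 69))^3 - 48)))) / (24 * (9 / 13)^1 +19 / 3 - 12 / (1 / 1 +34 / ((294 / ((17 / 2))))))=312724628615421 / 27201284707142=11.50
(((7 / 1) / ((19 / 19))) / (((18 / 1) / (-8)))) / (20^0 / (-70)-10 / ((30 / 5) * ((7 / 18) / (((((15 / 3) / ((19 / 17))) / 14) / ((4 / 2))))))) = 65170 / 14643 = 4.45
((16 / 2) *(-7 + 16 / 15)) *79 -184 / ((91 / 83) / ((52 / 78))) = -1757096 / 455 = -3861.75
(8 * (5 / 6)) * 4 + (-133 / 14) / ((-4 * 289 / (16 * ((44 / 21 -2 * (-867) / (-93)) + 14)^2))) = 3370805840 / 122478489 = 27.52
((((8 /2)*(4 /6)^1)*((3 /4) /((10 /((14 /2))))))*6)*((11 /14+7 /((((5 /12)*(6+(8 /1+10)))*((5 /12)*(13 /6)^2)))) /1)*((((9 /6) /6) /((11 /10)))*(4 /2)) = 202929 /46475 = 4.37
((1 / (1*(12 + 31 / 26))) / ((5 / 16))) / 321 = 416 / 550515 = 0.00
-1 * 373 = -373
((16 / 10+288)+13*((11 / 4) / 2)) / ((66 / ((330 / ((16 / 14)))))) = 86093 / 64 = 1345.20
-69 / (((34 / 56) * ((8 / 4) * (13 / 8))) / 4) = -30912 / 221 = -139.87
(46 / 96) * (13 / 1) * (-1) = -299 / 48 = -6.23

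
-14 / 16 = -7 / 8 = -0.88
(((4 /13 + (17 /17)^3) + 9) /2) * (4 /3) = 268 /39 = 6.87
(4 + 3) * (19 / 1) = 133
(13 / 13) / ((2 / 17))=17 / 2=8.50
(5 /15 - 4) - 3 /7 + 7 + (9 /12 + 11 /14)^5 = 591001393 /51631104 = 11.45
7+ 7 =14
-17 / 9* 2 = -34 / 9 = -3.78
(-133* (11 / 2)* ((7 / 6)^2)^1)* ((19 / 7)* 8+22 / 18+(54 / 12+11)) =-49597163 / 1296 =-38269.42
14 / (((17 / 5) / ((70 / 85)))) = 3.39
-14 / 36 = -7 / 18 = -0.39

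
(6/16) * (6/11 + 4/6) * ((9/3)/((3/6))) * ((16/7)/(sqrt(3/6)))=480 * sqrt(2)/77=8.82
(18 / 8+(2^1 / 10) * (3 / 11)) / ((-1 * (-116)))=507 / 25520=0.02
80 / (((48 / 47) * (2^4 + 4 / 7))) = 1645 / 348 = 4.73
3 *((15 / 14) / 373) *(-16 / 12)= -0.01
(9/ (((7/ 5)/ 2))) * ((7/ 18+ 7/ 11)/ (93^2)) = 145/ 95139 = 0.00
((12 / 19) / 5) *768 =9216 / 95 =97.01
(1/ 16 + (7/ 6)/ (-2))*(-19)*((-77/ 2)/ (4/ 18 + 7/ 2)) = -109725/ 1072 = -102.36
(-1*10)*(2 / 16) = -5 / 4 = -1.25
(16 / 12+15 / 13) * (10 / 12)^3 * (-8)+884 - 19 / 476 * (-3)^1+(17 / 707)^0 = 437875301 / 501228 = 873.61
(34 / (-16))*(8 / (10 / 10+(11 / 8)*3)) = -136 / 41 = -3.32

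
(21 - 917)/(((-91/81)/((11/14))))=57024/91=626.64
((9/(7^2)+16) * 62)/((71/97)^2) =462602894/247009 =1872.82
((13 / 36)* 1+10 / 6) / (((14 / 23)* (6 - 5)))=3.33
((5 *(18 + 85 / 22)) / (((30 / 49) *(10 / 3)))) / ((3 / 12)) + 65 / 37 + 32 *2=1139683 / 4070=280.02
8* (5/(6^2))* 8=80/9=8.89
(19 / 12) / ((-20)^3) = -0.00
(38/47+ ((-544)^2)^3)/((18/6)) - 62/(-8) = 8639172454995293.35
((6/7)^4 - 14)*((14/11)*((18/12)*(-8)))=70512/343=205.57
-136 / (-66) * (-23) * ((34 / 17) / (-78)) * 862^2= 1162120816 / 1287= 902968.78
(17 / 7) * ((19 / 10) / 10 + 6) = 10523 / 700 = 15.03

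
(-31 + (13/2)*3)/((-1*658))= 23/1316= 0.02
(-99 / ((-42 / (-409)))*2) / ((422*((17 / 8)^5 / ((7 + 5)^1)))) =-2653618176 / 2097128789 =-1.27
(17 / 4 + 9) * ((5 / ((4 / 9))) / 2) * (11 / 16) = 26235 / 512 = 51.24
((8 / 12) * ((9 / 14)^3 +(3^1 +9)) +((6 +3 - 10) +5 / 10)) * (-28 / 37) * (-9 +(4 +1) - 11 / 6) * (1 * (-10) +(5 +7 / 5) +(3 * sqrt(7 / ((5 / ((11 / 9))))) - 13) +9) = -66709 / 259 +3511 * sqrt(385) / 518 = -124.57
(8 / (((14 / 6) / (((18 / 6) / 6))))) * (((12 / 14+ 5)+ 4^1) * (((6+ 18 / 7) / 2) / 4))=6210 / 343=18.10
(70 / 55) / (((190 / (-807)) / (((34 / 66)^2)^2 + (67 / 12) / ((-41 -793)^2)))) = -48623373382451 / 127702787865840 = -0.38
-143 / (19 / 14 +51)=-2002 / 733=-2.73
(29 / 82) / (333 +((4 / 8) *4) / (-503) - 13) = 14587 / 13198556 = 0.00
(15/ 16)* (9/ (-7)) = -135/ 112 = -1.21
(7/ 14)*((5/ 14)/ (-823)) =-5/ 23044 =-0.00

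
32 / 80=2 / 5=0.40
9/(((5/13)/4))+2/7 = 3286/35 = 93.89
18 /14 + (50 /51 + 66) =24371 /357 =68.27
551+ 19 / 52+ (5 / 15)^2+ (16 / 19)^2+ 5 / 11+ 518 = 1989707693 / 1858428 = 1070.64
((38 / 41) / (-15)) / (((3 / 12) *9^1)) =-152 / 5535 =-0.03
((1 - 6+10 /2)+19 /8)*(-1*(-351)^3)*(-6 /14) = -2464882407 /56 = -44015757.27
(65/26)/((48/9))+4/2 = 79/32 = 2.47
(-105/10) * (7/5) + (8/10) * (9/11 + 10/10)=-1457/110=-13.25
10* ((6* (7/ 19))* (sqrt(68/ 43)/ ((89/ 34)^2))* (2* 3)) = 24.34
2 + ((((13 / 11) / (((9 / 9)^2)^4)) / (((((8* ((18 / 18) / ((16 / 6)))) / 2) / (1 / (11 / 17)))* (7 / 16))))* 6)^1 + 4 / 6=49208 / 2541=19.37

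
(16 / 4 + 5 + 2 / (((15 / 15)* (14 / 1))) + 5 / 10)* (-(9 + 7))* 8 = -8640 / 7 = -1234.29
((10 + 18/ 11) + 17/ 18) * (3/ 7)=2491/ 462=5.39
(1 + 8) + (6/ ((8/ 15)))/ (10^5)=720009/ 80000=9.00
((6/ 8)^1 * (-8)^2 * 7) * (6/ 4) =504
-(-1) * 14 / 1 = 14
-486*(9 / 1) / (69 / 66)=-96228 / 23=-4183.83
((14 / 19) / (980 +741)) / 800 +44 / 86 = 287751501 / 562422800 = 0.51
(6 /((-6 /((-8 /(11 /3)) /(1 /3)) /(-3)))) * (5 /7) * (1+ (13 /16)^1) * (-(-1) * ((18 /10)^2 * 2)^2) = -1067.48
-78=-78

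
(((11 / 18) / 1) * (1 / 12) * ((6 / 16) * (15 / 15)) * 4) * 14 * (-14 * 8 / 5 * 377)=-406406 / 45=-9031.24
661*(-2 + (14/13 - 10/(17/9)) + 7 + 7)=1136920/221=5144.43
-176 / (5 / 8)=-1408 / 5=-281.60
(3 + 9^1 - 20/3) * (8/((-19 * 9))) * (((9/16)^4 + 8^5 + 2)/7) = -113032699/96768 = -1168.08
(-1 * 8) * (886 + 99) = -7880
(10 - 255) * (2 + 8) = -2450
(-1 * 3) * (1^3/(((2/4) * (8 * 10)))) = -3/40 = -0.08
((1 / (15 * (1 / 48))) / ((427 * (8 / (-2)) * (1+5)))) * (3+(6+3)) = -8 / 2135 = -0.00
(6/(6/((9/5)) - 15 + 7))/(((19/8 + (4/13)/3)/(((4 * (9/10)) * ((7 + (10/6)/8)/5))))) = -364338/135275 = -2.69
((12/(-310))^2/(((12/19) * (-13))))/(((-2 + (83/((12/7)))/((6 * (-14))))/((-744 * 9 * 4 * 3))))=-21275136/3737825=-5.69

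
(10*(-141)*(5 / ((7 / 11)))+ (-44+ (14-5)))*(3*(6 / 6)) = -33340.71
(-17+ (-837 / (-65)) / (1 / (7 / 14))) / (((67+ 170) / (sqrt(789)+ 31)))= -42563 / 30810-1373 * sqrt(789) / 30810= -2.63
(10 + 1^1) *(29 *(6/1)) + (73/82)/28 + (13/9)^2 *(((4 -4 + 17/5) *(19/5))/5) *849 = 50300718191/7749000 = 6491.25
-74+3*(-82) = -320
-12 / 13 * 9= -108 / 13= -8.31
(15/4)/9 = 5/12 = 0.42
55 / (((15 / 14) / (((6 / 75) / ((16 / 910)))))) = 7007 / 30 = 233.57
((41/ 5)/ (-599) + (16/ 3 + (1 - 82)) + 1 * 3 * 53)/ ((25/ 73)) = 54649771/ 224625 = 243.29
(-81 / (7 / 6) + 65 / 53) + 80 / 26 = -314099 / 4823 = -65.13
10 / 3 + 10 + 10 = 70 / 3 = 23.33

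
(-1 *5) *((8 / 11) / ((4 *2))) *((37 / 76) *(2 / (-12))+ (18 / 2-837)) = 1888025 / 5016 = 376.40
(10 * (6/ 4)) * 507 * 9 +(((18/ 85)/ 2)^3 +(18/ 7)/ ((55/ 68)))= 3236751887058/ 47287625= 68448.18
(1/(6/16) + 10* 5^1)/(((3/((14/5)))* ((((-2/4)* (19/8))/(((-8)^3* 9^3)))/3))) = 4403331072/95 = 46350853.39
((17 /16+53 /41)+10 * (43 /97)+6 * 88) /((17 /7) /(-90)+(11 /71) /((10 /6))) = 761072920965 /93889016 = 8106.09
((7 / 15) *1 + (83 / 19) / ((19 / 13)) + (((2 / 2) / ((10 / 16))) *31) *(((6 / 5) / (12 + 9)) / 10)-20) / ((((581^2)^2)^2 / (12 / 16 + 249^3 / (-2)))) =7929761140457 / 820265243153646959584755175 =0.00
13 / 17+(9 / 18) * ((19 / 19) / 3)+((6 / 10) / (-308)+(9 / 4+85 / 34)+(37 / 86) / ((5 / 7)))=5303713 / 844305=6.28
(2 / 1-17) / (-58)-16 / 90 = 211 / 2610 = 0.08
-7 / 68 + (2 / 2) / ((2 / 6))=197 / 68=2.90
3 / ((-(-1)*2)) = 3 / 2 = 1.50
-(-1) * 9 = 9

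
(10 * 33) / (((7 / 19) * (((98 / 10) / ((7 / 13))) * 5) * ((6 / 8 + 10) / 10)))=250800 / 27391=9.16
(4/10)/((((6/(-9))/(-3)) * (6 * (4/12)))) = 9/10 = 0.90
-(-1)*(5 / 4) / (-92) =-5 / 368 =-0.01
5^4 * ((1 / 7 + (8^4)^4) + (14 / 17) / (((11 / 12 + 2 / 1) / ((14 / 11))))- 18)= 175921860444149063.88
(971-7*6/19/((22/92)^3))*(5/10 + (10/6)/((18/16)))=2190023249/1365606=1603.70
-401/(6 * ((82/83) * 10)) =-33283/4920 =-6.76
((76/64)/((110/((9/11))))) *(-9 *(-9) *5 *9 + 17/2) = 32.27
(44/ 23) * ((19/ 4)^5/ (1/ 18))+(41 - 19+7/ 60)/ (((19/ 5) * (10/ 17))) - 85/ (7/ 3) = 488886089779/ 5873280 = 83239.02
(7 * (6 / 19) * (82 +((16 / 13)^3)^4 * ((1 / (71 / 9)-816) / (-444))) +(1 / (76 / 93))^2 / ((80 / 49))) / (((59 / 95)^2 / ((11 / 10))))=71941709270901331780760457 / 109082299563997778097664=659.52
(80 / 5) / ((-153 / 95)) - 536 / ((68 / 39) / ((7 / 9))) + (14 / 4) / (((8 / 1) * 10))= -6095249 / 24480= -248.99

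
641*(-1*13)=-8333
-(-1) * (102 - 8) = 94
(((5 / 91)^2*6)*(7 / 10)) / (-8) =-15 / 9464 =-0.00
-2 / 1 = -2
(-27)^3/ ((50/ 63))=-1240029/ 50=-24800.58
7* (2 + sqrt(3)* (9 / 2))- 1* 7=7 + 63* sqrt(3) / 2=61.56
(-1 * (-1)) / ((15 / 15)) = 1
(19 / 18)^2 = 361 / 324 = 1.11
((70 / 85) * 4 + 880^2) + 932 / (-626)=4120592006 / 5321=774401.81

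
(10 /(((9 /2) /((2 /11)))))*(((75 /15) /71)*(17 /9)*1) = 3400 /63261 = 0.05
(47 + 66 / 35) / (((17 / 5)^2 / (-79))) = -675845 / 2023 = -334.08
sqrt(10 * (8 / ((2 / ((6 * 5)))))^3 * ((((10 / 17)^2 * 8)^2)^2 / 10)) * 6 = 921600000 * sqrt(30) / 83521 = 60437.63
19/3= 6.33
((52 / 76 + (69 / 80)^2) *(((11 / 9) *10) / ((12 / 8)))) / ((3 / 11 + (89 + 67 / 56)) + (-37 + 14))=147089173 / 852831720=0.17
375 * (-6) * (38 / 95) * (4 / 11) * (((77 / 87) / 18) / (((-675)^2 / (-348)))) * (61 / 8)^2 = 26047 / 36450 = 0.71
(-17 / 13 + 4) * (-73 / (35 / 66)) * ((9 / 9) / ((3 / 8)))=-12848 / 13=-988.31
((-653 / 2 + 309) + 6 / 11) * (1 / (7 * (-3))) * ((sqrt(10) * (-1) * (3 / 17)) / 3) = -373 * sqrt(10) / 7854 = -0.15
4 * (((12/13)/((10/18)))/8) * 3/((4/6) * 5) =243/325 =0.75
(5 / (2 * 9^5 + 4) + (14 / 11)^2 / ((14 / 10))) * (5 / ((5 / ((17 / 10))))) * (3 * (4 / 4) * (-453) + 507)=-11974563717 / 7145171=-1675.90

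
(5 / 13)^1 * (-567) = -2835 / 13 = -218.08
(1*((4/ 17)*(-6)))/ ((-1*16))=3/ 34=0.09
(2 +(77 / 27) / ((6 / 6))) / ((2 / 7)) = 917 / 54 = 16.98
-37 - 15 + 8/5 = -252/5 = -50.40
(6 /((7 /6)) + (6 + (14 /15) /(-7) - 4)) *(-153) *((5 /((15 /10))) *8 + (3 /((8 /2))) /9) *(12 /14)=-6024528 /245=-24589.91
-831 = -831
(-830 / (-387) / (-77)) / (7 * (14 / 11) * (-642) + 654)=415 / 75475449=0.00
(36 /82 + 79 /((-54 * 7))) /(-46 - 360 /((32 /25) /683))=-7130 /5955563691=-0.00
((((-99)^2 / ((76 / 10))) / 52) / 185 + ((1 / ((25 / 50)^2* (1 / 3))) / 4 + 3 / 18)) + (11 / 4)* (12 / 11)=1381975 / 219336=6.30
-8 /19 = -0.42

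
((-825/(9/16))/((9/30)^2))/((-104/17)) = 935000/351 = 2663.82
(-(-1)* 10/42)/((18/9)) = 5/42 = 0.12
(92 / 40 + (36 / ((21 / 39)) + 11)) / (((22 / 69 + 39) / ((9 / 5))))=3484431 / 949550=3.67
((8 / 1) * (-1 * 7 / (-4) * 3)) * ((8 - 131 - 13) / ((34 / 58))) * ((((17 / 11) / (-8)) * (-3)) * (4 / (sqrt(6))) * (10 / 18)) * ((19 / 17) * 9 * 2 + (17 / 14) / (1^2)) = -1472330 * sqrt(6) / 33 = -109286.58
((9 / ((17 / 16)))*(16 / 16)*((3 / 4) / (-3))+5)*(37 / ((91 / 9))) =2331 / 221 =10.55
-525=-525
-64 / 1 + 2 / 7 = -446 / 7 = -63.71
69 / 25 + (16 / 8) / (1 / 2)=169 / 25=6.76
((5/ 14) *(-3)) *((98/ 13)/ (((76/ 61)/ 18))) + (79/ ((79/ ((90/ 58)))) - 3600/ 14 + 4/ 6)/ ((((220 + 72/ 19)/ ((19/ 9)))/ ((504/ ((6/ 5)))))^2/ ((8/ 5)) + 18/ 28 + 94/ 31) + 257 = 90630841048662701/ 1264238297298678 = 71.69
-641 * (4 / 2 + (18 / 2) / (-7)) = -457.86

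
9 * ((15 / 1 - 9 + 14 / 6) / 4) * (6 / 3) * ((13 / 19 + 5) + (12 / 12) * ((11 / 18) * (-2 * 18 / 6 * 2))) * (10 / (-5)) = 2350 / 19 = 123.68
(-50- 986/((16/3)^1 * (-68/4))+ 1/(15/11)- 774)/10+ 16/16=-96287/1200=-80.24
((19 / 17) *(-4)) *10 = -760 / 17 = -44.71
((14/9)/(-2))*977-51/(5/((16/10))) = -174647/225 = -776.21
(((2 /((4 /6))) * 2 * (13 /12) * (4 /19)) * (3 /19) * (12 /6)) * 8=1248 /361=3.46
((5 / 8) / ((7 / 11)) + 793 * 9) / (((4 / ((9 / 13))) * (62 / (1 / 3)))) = 1199181 / 180544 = 6.64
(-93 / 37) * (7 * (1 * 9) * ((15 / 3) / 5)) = -5859 / 37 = -158.35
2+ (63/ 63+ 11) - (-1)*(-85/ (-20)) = 73/ 4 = 18.25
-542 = -542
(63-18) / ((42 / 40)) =300 / 7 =42.86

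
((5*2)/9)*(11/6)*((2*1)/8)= 55/108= 0.51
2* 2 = 4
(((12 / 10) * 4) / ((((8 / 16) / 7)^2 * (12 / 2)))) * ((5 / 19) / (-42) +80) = 12543.02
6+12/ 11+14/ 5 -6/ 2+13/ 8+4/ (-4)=3307/ 440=7.52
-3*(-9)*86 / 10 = 1161 / 5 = 232.20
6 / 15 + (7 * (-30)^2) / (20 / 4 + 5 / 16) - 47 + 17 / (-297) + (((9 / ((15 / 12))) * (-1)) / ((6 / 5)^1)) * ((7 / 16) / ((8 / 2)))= 1138.57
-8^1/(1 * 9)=-8/9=-0.89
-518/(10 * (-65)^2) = -259/21125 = -0.01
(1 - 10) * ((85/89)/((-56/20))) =3825/1246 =3.07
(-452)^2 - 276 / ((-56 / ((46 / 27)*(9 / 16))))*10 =11443669 / 56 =204351.23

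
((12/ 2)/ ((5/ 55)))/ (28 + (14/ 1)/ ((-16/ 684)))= -132/ 1141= -0.12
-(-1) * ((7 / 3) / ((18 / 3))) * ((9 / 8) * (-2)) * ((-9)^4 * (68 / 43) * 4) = -1561518 / 43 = -36314.37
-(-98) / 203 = 14 / 29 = 0.48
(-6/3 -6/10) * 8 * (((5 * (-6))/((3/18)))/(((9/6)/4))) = 9984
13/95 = 0.14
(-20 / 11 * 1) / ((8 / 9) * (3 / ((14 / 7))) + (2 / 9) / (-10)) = -900 / 649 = -1.39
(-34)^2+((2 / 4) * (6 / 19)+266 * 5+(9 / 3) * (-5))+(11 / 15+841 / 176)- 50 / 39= 1614150737 / 652080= 2475.39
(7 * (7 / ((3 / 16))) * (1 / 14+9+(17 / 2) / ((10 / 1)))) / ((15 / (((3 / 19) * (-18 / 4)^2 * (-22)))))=-5775462 / 475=-12158.87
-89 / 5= -17.80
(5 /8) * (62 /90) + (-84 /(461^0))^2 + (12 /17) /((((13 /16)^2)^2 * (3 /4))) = 246758882303 /34958664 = 7058.59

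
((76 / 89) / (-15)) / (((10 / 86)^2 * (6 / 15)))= -70262 / 6675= -10.53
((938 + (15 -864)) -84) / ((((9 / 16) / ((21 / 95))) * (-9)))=-112 / 513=-0.22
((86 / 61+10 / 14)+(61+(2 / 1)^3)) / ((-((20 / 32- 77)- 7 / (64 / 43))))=1943680 / 2215703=0.88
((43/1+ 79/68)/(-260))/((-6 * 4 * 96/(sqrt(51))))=77 * sqrt(51)/1044480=0.00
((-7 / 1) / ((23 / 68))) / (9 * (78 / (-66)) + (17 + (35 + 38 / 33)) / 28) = 19992 / 8441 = 2.37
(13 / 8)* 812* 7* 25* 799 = 368998175 / 2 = 184499087.50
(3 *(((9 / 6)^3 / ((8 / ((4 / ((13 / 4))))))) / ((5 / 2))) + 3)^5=23179525191351 / 37129300000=624.29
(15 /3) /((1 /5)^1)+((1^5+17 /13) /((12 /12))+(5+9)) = 537 /13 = 41.31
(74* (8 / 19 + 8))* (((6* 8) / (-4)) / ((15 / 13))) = -123136 / 19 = -6480.84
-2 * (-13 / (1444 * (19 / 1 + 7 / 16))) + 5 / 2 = 561563 / 224542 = 2.50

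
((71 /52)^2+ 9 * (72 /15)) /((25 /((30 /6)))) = 609269 /67600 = 9.01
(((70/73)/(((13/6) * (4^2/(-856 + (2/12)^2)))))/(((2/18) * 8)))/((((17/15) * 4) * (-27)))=5392625/24780288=0.22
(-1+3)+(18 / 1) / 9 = 4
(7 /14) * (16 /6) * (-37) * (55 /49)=-8140 /147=-55.37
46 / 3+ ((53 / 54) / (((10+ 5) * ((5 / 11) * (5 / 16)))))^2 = 1593659146 / 102515625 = 15.55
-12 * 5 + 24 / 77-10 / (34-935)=-4140226 / 69377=-59.68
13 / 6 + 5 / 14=2.52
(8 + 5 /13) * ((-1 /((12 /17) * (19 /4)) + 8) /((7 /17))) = 813467 /5187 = 156.83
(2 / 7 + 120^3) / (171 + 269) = 6048001 / 1540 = 3927.27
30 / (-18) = -5 / 3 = -1.67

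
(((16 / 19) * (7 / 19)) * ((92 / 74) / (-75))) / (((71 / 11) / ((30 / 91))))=-16192 / 61642555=-0.00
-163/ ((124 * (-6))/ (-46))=-3749/ 372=-10.08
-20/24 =-5/6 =-0.83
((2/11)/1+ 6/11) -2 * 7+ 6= -80/11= -7.27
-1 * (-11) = 11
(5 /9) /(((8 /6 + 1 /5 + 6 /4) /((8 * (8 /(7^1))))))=3200 /1911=1.67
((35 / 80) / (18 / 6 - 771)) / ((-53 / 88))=77 / 81408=0.00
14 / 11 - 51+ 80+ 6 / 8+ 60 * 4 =11925 / 44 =271.02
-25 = -25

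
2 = 2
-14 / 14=-1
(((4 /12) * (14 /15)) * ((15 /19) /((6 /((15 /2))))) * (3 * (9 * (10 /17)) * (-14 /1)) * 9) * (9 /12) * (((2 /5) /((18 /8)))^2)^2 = -100352 /218025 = -0.46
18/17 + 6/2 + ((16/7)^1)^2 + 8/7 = 8685/833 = 10.43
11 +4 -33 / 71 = 1032 / 71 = 14.54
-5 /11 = -0.45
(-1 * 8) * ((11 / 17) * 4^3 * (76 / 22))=-19456 / 17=-1144.47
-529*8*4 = -16928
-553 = -553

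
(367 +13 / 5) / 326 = 924 / 815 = 1.13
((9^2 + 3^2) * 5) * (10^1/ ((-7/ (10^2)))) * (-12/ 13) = 5400000/ 91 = 59340.66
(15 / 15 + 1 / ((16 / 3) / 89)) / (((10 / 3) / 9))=7641 / 160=47.76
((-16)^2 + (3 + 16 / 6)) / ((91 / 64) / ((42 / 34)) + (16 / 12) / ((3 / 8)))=150720 / 2711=55.60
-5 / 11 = -0.45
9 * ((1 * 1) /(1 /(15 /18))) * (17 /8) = 15.94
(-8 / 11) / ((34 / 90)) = -360 / 187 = -1.93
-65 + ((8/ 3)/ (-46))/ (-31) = -139031/ 2139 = -65.00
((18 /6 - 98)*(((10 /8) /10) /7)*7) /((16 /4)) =-95 /32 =-2.97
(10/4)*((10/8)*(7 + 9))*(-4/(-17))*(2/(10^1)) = 40/17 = 2.35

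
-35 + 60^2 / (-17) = -4195 / 17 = -246.76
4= 4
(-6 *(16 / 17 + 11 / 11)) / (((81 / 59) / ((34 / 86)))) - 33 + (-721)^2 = 201164398 / 387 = 519804.65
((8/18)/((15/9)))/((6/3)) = 2/15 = 0.13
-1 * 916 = -916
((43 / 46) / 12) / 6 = 43 / 3312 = 0.01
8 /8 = 1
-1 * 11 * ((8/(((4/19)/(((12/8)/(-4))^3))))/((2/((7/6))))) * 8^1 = 102.87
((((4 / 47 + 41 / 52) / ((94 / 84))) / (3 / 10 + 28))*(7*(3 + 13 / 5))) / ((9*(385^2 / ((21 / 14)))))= 5978 / 4916781155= 0.00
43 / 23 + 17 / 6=649 / 138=4.70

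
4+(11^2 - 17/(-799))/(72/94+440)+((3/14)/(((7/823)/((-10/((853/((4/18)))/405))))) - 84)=-106.31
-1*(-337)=337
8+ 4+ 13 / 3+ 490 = 1519 / 3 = 506.33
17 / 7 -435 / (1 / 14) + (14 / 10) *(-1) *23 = -214192 / 35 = -6119.77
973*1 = 973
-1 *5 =-5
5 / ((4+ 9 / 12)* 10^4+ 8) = 5 / 47508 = 0.00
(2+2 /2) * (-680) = -2040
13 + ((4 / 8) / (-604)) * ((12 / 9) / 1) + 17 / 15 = 64019 / 4530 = 14.13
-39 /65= -3 /5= -0.60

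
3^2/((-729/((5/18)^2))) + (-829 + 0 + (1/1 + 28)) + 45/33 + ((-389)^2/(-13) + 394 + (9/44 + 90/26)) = -22594376647/1876446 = -12041.05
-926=-926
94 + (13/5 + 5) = 508/5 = 101.60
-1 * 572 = -572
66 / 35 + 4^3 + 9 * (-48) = -12814 / 35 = -366.11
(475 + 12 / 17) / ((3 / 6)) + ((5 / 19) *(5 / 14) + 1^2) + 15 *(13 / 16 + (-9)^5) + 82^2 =-31764203193 / 36176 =-878046.31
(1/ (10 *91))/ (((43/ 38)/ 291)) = 5529/ 19565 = 0.28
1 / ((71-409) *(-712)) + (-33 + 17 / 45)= -353282963 / 10829520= -32.62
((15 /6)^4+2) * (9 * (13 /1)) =76869 /16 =4804.31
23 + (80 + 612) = 715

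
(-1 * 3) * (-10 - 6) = 48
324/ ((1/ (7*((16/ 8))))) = 4536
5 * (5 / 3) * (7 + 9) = 400 / 3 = 133.33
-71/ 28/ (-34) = 71/ 952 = 0.07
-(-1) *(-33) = -33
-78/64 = -39/32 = -1.22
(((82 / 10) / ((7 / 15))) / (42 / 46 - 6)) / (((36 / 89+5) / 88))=-7385576 / 131313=-56.24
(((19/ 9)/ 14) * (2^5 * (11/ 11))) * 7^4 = 104272/ 9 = 11585.78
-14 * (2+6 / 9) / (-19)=112 / 57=1.96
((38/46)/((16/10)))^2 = 9025/33856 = 0.27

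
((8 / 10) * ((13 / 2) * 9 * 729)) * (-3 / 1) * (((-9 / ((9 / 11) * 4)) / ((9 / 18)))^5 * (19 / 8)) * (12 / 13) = 180688109481 / 160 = 1129300684.26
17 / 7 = 2.43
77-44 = 33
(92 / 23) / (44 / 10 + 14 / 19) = 95 / 122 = 0.78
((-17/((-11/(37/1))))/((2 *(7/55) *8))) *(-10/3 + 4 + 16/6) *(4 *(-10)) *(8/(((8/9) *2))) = -235875/14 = -16848.21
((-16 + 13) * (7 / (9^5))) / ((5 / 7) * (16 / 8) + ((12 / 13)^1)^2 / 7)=-1183 / 5156946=-0.00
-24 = -24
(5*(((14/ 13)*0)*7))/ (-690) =0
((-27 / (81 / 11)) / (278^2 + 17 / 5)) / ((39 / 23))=-1265 / 45213129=-0.00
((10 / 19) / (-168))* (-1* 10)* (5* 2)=125 / 399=0.31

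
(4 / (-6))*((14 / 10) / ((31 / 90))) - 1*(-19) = 505 / 31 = 16.29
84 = 84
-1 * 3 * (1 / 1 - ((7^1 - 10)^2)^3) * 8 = 17472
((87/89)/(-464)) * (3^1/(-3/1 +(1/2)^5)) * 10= 36/1691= 0.02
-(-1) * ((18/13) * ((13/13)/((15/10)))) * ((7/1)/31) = 84/403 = 0.21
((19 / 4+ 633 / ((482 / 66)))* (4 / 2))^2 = 7767778225 / 232324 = 33435.11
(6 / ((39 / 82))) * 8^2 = 10496 / 13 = 807.38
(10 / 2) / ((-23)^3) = -5 / 12167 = -0.00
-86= -86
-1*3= -3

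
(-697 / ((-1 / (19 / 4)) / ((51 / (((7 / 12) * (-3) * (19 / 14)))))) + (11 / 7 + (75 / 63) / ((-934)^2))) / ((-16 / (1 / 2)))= 186053719853 / 83746176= 2221.64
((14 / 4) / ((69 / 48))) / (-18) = -28 / 207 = -0.14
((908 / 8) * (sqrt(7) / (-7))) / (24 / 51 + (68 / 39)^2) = -5869539 * sqrt(7) / 1270864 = -12.22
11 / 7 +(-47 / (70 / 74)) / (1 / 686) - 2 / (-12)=-7157359 / 210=-34082.66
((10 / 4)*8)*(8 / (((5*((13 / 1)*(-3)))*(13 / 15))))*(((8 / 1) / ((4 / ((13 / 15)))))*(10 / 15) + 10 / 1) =-16064 / 1521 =-10.56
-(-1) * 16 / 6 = 8 / 3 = 2.67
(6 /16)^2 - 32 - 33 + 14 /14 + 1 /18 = -36751 /576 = -63.80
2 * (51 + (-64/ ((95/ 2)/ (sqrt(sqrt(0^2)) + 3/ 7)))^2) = 45401862/ 442225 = 102.67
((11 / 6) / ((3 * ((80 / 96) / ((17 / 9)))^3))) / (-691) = -216172 / 20989125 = -0.01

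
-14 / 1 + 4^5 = 1010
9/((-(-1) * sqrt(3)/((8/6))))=4 * sqrt(3)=6.93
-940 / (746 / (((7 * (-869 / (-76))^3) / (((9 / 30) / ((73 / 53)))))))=-394019845236325 / 6508587408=-60538.46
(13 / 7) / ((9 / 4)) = 52 / 63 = 0.83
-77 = -77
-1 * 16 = -16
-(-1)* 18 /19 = 18 /19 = 0.95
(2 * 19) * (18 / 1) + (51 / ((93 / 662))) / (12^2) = 1532315 / 2232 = 686.52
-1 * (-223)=223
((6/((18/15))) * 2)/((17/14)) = 140/17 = 8.24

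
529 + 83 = 612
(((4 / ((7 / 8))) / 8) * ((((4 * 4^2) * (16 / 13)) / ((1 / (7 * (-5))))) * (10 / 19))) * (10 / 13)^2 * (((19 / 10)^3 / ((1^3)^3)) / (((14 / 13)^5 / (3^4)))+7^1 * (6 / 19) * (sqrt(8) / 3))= -3162706560 / 16807 -573440000 * sqrt(2) / 793117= -189200.44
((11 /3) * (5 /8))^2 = 3025 /576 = 5.25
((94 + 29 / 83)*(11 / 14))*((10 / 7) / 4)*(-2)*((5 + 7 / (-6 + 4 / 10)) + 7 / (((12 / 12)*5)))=-8872523 / 32536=-272.70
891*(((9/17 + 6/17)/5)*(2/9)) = 594/17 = 34.94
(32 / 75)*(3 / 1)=32 / 25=1.28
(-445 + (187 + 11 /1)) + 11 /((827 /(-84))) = -205193 /827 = -248.12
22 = 22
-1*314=-314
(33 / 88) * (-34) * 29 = -1479 / 4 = -369.75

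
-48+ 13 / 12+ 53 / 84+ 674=4394 / 7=627.71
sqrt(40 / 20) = sqrt(2) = 1.41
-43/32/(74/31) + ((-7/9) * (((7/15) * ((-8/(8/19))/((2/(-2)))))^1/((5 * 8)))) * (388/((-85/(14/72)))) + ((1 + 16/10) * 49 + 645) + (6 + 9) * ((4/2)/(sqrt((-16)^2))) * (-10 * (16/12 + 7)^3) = -12323997779371/1222776000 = -10078.70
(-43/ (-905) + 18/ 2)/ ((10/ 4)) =16376/ 4525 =3.62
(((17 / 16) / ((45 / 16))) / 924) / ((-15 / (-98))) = 119 / 44550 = 0.00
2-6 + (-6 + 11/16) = -149/16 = -9.31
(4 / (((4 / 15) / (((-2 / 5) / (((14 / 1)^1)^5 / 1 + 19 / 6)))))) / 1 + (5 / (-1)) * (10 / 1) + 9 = -132305519 / 3226963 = -41.00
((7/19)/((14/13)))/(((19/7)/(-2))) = -91/361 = -0.25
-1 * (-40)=40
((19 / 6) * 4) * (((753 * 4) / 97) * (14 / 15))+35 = 585053 / 1455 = 402.10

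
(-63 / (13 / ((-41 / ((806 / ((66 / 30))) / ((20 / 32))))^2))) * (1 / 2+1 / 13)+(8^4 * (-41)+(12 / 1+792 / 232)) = -68433496923880949 / 407534852608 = -167920.60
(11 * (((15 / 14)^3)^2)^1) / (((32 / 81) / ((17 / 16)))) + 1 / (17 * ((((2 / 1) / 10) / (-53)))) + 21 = 3287745810619 / 65537081344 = 50.17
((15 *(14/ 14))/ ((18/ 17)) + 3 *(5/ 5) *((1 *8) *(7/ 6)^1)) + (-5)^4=4003/ 6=667.17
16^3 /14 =2048 /7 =292.57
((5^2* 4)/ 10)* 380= 3800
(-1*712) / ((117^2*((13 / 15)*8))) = -0.01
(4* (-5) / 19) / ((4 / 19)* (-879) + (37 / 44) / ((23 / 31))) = 20240 / 3536399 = 0.01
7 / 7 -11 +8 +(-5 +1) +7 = 1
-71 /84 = -0.85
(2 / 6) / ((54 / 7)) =7 / 162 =0.04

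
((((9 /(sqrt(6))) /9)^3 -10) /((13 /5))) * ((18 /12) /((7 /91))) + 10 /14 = -520 /7 + 5 * sqrt(6) /24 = -73.78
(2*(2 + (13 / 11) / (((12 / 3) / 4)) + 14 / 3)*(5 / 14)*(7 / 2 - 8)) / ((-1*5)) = 5.05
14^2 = 196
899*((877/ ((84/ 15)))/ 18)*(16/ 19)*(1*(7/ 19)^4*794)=2147206966660/ 22284891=96352.59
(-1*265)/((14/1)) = -265/14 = -18.93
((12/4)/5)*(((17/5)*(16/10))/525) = 0.01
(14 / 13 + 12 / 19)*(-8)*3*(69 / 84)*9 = -524124 / 1729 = -303.14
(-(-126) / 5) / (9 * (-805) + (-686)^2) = 18 / 330965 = 0.00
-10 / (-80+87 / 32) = 320 / 2473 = 0.13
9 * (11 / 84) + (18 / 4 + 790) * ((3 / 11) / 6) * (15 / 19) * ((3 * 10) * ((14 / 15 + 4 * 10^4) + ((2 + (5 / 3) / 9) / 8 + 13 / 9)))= 218429755319 / 6384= 34215187.24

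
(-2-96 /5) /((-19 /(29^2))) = 89146 /95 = 938.38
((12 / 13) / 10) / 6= 1 / 65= 0.02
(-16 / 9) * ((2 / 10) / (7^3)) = -0.00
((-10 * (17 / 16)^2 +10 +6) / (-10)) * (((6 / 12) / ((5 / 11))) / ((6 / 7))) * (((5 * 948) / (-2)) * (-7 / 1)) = -25676343 / 2560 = -10029.82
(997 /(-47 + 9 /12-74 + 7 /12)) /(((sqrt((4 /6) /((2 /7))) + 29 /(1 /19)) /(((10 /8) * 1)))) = -24720615 /1307903056 + 14955 * sqrt(21) /1307903056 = -0.02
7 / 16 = 0.44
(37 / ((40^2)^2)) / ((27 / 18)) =37 / 3840000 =0.00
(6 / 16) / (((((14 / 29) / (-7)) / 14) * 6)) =-203 / 16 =-12.69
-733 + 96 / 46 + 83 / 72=-1208483 / 1656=-729.76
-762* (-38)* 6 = 173736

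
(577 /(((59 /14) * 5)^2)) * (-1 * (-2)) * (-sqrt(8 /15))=-452368 * sqrt(30) /1305375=-1.90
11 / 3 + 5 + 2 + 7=17.67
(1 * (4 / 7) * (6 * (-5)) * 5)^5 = -77760000000000 / 16807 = -4626643660.38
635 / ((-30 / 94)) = -5969 / 3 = -1989.67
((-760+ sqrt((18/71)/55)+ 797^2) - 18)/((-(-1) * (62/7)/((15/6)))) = 21 * sqrt(7810)/96844+ 22205085/124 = 179073.29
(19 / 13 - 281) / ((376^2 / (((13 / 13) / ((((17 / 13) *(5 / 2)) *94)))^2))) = -23621 / 1128182247200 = -0.00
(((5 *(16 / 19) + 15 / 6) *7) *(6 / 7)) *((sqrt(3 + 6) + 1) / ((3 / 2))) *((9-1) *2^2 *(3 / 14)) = 97920 / 133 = 736.24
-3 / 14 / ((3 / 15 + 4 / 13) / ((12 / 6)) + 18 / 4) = -0.05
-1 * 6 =-6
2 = 2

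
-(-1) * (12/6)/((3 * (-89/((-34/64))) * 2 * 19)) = 17/162336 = 0.00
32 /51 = 0.63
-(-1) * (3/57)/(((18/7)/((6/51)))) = 7/2907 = 0.00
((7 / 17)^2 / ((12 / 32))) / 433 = 392 / 375411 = 0.00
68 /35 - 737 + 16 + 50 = -23417 /35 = -669.06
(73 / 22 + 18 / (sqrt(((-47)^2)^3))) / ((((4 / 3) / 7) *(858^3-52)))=31833795 / 1154165449662368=0.00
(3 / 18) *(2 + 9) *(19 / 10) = 209 / 60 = 3.48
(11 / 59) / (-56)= -11 / 3304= -0.00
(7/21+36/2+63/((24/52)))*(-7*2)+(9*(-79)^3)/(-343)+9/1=11090785/1029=10778.22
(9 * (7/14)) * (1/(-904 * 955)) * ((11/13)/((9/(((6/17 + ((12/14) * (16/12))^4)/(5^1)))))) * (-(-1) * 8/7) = -462209/2004168782525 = -0.00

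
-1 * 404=-404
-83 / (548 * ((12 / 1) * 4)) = -83 / 26304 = -0.00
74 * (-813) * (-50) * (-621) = -1868030100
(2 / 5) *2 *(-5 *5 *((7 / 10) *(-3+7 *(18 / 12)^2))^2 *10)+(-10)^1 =-15941.12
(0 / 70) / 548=0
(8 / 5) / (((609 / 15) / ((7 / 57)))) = 8 / 1653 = 0.00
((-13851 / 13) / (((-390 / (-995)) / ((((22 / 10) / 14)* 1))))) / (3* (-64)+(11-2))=3368871 / 1443260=2.33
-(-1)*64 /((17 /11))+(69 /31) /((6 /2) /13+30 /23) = 203293 /4743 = 42.86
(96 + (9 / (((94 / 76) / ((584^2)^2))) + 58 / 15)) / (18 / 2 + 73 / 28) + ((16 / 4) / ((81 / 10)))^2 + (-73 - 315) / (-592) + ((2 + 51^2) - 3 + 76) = 5408007675610201990183 / 74162263500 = 72921286654.23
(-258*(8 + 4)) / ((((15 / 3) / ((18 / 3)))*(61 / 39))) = -724464 / 305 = -2375.29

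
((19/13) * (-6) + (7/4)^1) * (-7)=2555/52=49.13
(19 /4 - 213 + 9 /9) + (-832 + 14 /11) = -45671 /44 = -1037.98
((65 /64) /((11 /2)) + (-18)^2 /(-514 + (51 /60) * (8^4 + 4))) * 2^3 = 307163 /130724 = 2.35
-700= -700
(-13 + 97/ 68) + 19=505/ 68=7.43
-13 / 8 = -1.62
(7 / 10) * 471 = 3297 / 10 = 329.70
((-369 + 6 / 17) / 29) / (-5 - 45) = 6267 / 24650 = 0.25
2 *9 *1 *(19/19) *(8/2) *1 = 72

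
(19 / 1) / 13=19 / 13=1.46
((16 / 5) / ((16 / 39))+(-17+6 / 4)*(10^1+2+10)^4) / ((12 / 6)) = -18154801 / 10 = -1815480.10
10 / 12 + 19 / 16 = 97 / 48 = 2.02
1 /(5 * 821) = 0.00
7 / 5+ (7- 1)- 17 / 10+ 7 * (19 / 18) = 589 / 45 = 13.09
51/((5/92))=4692/5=938.40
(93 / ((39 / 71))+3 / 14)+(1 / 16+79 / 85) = 21102799 / 123760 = 170.51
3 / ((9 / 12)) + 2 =6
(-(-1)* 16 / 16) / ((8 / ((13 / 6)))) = 13 / 48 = 0.27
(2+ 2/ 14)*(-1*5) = -75/ 7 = -10.71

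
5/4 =1.25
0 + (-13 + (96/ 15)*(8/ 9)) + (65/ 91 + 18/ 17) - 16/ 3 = -58216/ 5355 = -10.87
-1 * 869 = -869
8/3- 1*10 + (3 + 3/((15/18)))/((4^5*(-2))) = -225379/30720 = -7.34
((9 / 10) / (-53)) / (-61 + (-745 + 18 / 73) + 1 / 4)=1314 / 62329855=0.00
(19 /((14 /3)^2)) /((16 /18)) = 1539 /1568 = 0.98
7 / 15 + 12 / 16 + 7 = 493 / 60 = 8.22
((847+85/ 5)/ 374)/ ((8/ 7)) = 378/ 187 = 2.02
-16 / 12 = -4 / 3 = -1.33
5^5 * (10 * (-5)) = -156250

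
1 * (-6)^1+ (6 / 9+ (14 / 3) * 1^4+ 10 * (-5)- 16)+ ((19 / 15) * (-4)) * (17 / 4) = -441 / 5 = -88.20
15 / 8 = 1.88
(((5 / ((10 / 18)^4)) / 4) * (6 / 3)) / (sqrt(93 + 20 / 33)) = 6561 * sqrt(101937) / 772250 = 2.71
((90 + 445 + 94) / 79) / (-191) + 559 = 8434122 / 15089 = 558.96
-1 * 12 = -12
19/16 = 1.19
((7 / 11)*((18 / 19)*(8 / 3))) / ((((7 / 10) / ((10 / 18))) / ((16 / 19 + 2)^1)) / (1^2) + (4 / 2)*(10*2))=100800 / 2535797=0.04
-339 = -339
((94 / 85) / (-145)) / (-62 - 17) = 94 / 973675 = 0.00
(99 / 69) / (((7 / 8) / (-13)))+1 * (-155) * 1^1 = -28387 / 161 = -176.32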